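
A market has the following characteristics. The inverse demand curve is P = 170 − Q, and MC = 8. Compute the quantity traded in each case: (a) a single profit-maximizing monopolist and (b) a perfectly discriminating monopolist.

A monopolist chooses Q where MR = MC. MR = 170 − 2Q; setting this equal to 8 gives Q = 81 and P = 89.
Under first-degree price discrimination the firm charges each unit its demand price and produces up to where P = MC, i.e. Q = 162. Consumer surplus is zero; producer surplus equals total surplus.

Monopoly: Q = 81; Perfect PD: Q = 162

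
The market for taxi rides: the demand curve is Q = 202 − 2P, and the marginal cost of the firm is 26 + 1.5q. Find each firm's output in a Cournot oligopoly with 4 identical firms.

q_i = 18.75

Inverting demand: P = 101 − 0.5Q.
With 4 symmetric Cournot firms, each firm's FOC gives 101 − 2.5q = 26 + 1.5q, so q = 18.75, Q = 4·18.75 = 75, and P = 63.5.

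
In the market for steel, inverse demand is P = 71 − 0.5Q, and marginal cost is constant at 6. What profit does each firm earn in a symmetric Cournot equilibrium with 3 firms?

π_i = 528.125

Cournot with 3 identical firms: the symmetric best-response condition is 71 − 2q = 6. Each firm produces q = 32.5, total output Q = 97.5, price P = 22.25.
Each firm's profit = (22.25 − 6)·32.5 = 528.125.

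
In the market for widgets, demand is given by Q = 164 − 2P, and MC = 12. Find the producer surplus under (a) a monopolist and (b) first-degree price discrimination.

Monopoly: PS = 2450; Perfect PD: PS = 4900

Inverting demand: P = 82 − 0.5Q.
The monopolist equates marginal revenue to marginal cost: 82 − Q = 12, so Q = 70. From demand, P = 47.
PS = (47 − 12)·70 = 2450.
A perfectly discriminating monopolist sells every unit with P(Q) ≥ MC(Q), so output equals the competitive quantity Q = 140. Each buyer pays their reservation price, so CS = 0 and the firm captures all surplus.
PS = ½·(82 − 12)·140 = 4900.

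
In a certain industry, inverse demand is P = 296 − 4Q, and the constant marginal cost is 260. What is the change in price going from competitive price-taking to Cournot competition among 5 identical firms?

Under competition P = MC = 260, so Q = (296 − 260)/4 = 9.
With 5 symmetric Cournot firms, each firm's FOC gives 296 − 24q = 260, so q = 1.5, Q = 5·1.5 = 7.5, and P = 266.
Change in price: 266 − 260 = 6.

P rises by 6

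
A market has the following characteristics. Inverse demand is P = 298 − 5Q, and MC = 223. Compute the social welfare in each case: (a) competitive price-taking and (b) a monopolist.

Perfect competition: P = MC = 223, so 298 − 5Q = 223 and Q = 15.
CS = ½·(298 − 223)·15 = 562.5; PS = (223 − 223)·15 = 0; TS = 562.5.
The monopolist equates marginal revenue to marginal cost: 298 − 10Q = 223, so Q = 7.5. From demand, P = 260.5.
CS = ½·(298 − 260.5)·7.5 = 140.625; PS = (260.5 − 223)·7.5 = 281.25; TS = 421.875.

Competition: TS = 562.5; Monopoly: TS = 421.875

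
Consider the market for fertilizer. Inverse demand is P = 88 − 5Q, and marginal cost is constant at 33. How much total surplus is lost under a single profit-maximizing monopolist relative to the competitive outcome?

DWL = 75.625

Competitive firms price at marginal cost: P = 33, giving Q = 11.
A monopolist chooses Q where MR = MC. MR = 88 − 10Q; setting this equal to 33 gives Q = 5.5 and P = 60.5.
DWL is the triangle between Q = 5.5 and Q = 11: ½·(11 − 5.5)·(60.5 − 33) = 75.625.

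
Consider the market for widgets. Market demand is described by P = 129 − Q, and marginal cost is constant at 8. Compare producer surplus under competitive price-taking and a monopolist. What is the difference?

Producer surplus rises by 3660.25

Competitive firms price at marginal cost: P = 8, giving Q = 121.
PS = (8 − 8)·121 = 0.
The monopolist equates marginal revenue to marginal cost: 129 − 2Q = 8, so Q = 60.5. From demand, P = 68.5.
PS = (68.5 − 8)·60.5 = 3660.25.
Change in producer surplus: 3660.25 − 0 = 3660.25.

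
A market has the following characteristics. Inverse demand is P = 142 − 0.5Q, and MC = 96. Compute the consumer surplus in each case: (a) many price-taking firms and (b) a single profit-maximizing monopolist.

Competition: CS = 2116; Monopoly: CS = 529

Competitive firms price at marginal cost: P = 96, giving Q = 92.
CS = ½·(142 − 96)·92 = 2116.
A monopolist chooses Q where MR = MC. MR = 142 − Q; setting this equal to 96 gives Q = 46 and P = 119.
CS = ½·(142 − 119)·46 = 529.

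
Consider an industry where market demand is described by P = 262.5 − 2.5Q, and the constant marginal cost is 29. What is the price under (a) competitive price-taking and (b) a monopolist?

Competition: P = 29; Monopoly: P = 145.75

Perfect competition: P = MC = 29, so 262.5 − 2.5Q = 29 and Q = 93.4.
Monopoly sets MR = MC: 262.5 − 5Q = 29 ⇒ Q = 46.7, P = 262.5 − 2.5·46.7 = 145.75.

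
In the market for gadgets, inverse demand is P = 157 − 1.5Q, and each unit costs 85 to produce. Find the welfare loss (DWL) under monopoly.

Perfect competition: P = MC = 85, so 157 − 1.5Q = 85 and Q = 48.
A monopolist chooses Q where MR = MC. MR = 157 − 3Q; setting this equal to 85 gives Q = 24 and P = 121.
DWL is the triangle between Q = 24 and Q = 48: ½·(48 − 24)·(121 − 85) = 432.

DWL = 432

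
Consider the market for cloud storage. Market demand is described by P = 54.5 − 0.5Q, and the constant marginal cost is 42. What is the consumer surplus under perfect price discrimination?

CS = 0

Under first-degree price discrimination the firm charges each unit its demand price and produces up to where P = MC, i.e. Q = 25. Consumer surplus is zero; producer surplus equals total surplus.
CS = 0.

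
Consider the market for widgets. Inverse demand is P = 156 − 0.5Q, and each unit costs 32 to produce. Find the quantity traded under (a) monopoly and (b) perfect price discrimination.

Monopoly: Q = 124; Perfect PD: Q = 248

The monopolist equates marginal revenue to marginal cost: 156 − Q = 32, so Q = 124. From demand, P = 94.
With perfect price discrimination, output is the efficient level Q = 248 (where demand meets MC), but every buyer pays their willingness to pay: CS = 0 and PS = total surplus.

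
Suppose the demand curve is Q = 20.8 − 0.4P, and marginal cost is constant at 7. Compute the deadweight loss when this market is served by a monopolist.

Inverting demand: P = 52 − 2.5Q.
Perfect competition: P = MC = 7, so 52 − 2.5Q = 7 and Q = 18.
Monopoly sets MR = MC: 52 − 5Q = 7 ⇒ Q = 9, P = 52 − 2.5·9 = 29.5.
DWL is the triangle between Q = 9 and Q = 18: ½·(18 − 9)·(29.5 − 7) = 101.25.

DWL = 101.25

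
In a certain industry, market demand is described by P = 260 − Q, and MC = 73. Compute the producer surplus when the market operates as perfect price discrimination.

PS = 17484.5

Under first-degree price discrimination the firm charges each unit its demand price and produces up to where P = MC, i.e. Q = 187. Consumer surplus is zero; producer surplus equals total surplus.
PS = ½·(260 − 73)·187 = 17484.5.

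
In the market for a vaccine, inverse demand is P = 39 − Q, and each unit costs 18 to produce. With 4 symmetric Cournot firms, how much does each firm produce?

q_i = 4.2

In a 4-firm Cournot equilibrium, symmetry and the first-order condition give q = (39 − 18)/(5) = 4.2. So Q = 16.8 and P = 22.2.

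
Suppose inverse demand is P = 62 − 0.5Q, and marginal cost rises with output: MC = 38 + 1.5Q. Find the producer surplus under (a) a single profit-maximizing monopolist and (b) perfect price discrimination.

The monopolist equates marginal revenue to marginal cost: 62 − Q = 38 + 1.5Q, so Q = 9.6. From demand, P = 57.2.
PS = P·Q − VC(Q) = 57.2·9.6 − (38·9.6 + ½·1.5·9.6²) = 115.2.
With perfect price discrimination, output is the efficient level Q = 12 (where demand meets MC), but every buyer pays their willingness to pay: CS = 0 and PS = total surplus.
PS = ½·(62 − 38)·12 = 144.

Monopoly: PS = 115.2; Perfect PD: PS = 144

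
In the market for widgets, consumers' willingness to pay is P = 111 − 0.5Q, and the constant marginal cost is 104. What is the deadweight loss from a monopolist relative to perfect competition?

DWL = 12.25

Under competition P = MC = 104, so Q = (111 − 104)/0.5 = 14.
A monopolist chooses Q where MR = MC. MR = 111 − Q; setting this equal to 104 gives Q = 7 and P = 107.5.
DWL is the triangle between Q = 7 and Q = 14: ½·(14 − 7)·(107.5 − 104) = 12.25.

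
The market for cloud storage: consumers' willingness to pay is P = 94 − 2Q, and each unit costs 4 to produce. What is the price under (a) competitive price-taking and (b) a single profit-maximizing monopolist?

Competitive firms price at marginal cost: P = 4, giving Q = 45.
A monopolist chooses Q where MR = MC. MR = 94 − 4Q; setting this equal to 4 gives Q = 22.5 and P = 49.

Competition: P = 4; Monopoly: P = 49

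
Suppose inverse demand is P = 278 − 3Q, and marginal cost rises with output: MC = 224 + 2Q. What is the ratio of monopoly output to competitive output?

Q_m/Q_c = 0.625

A monopolist chooses Q where MR = MC. MR = 278 − 6Q; setting this equal to 224 + 2Q gives Q = 6.75 and P = 257.75.
Competitive equilibrium sets price equal to marginal cost: 278 − 3Q = 224 + 2Q, so Q = 10.8 and P = 245.6.
Ratio Q_m/Q_c = 6.75/10.8 = 0.625.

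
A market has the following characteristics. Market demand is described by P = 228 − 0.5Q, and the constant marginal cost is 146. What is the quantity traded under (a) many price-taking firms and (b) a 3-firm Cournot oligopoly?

Competition: Q = 164; Cournot: Q = 123

Under competition P = MC = 146, so Q = (228 − 146)/0.5 = 164.
With 3 symmetric Cournot firms, each firm's FOC gives 228 − 2q = 146, so q = 41, Q = 3·41 = 123, and P = 166.5.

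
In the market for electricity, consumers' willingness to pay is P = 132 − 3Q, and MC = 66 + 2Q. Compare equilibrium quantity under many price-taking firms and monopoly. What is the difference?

Under competition P = MC: 132 − 3Q = 66 + 2Q ⇒ Q = 13.2, P = 92.4.
The monopolist equates marginal revenue to marginal cost: 132 − 6Q = 66 + 2Q, so Q = 8.25. From demand, P = 107.25.
Change in equilibrium quantity: 8.25 − 13.2 = −4.95.

Equilibrium quantity falls by 4.95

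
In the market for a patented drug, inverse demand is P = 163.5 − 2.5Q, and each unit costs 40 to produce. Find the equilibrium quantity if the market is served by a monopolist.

The monopolist equates marginal revenue to marginal cost: 163.5 − 5Q = 40, so Q = 24.7. From demand, P = 101.75.

Q = 24.7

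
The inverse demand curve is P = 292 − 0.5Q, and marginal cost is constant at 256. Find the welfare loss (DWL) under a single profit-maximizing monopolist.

Perfect competition: P = MC = 256, so 292 − 0.5Q = 256 and Q = 72.
A monopolist chooses Q where MR = MC. MR = 292 − Q; setting this equal to 256 gives Q = 36 and P = 274.
DWL is the triangle between Q = 36 and Q = 72: ½·(72 − 36)·(274 − 256) = 324.

DWL = 324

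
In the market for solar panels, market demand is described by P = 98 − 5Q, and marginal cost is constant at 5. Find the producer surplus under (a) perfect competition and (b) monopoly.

Competition: PS = 0; Monopoly: PS = 432.45

Competitive firms price at marginal cost: P = 5, giving Q = 18.6.
PS = (5 − 5)·18.6 = 0.
The monopolist equates marginal revenue to marginal cost: 98 − 10Q = 5, so Q = 9.3. From demand, P = 51.5.
PS = (51.5 − 5)·9.3 = 432.45.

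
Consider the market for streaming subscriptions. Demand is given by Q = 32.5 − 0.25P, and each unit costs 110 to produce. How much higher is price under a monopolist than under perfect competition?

P rises by 10

Inverting demand: P = 130 − 4Q.
Under competition P = MC = 110, so Q = (130 − 110)/4 = 5.
Monopoly sets MR = MC: 130 − 8Q = 110 ⇒ Q = 2.5, P = 130 − 4·2.5 = 120.
Change in price: 120 − 110 = 10.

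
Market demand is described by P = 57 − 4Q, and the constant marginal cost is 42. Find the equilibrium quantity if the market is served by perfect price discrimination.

Q = 3.75

A perfectly discriminating monopolist sells every unit with P(Q) ≥ MC(Q), so output equals the competitive quantity Q = 3.75. Each buyer pays their reservation price, so CS = 0 and the firm captures all surplus.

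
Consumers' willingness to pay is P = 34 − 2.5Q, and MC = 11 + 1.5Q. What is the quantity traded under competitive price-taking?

Q = 5.75

Under competition P = MC: 34 − 2.5Q = 11 + 1.5Q ⇒ Q = 5.75, P = 19.625.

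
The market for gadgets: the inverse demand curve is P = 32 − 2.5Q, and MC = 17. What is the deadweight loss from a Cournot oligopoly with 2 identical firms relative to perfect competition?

DWL = 5

Competitive firms price at marginal cost: P = 17, giving Q = 6.
In a 2-firm Cournot equilibrium, symmetry and the first-order condition give q = (32 − 17)/(7.5) = 2. So Q = 4 and P = 22.
DWL is the triangle between Q = 4 and Q = 6: ½·(6 − 4)·(22 − 17) = 5.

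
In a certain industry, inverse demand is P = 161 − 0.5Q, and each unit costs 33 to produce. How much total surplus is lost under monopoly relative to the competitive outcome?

DWL = 4096

Competitive firms price at marginal cost: P = 33, giving Q = 256.
A monopolist chooses Q where MR = MC. MR = 161 − Q; setting this equal to 33 gives Q = 128 and P = 97.
DWL is the triangle between Q = 128 and Q = 256: ½·(256 − 128)·(97 − 33) = 4096.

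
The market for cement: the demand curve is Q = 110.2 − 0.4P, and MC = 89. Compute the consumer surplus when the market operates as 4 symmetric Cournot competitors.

Inverting demand: P = 275.5 − 2.5Q.
In a 4-firm Cournot equilibrium, symmetry and the first-order condition give q = (275.5 − 89)/(12.5) = 14.92. So Q = 59.68 and P = 126.3.
CS = ½·(275.5 − 126.3)·59.68 = 4452.128.

CS = 4452.128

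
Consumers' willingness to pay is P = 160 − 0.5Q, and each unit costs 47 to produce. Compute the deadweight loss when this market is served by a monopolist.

DWL = 3192.25

Competitive firms price at marginal cost: P = 47, giving Q = 226.
Monopoly sets MR = MC: 160 − Q = 47 ⇒ Q = 113, P = 160 − 0.5·113 = 103.5.
DWL is the triangle between Q = 113 and Q = 226: ½·(226 − 113)·(103.5 − 47) = 3192.25.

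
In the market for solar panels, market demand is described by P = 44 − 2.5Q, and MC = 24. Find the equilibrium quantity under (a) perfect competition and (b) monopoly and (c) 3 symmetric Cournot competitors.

Competition: Q = 8; Monopoly: Q = 4; Cournot: Q = 6

Competitive firms price at marginal cost: P = 24, giving Q = 8.
The monopolist equates marginal revenue to marginal cost: 44 − 5Q = 24, so Q = 4. From demand, P = 34.
With 3 symmetric Cournot firms, each firm's FOC gives 44 − 10q = 24, so q = 2, Q = 3·2 = 6, and P = 29.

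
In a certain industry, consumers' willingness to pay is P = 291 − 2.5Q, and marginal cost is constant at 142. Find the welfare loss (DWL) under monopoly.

DWL = 1110.05

Under competition P = MC = 142, so Q = (291 − 142)/2.5 = 59.6.
Monopoly sets MR = MC: 291 − 5Q = 142 ⇒ Q = 29.8, P = 291 − 2.5·29.8 = 216.5.
DWL is the triangle between Q = 29.8 and Q = 59.6: ½·(59.6 − 29.8)·(216.5 − 142) = 1110.05.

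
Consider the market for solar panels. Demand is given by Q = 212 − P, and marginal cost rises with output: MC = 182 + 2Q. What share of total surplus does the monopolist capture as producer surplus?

PS/TS = 0.8

Inverting demand: P = 212 − Q.
Monopoly sets MR = MC: 212 − 2Q = 182 + 2Q ⇒ Q = 7.5, P = 212 − 7.5 = 204.5.
CS = ½·(212 − 204.5)·7.5 = 28.125.
PS = P·Q − VC(Q) = 204.5·7.5 − (182·7.5 + ½·2·7.5²) = 112.5.
Share captured = PS/TS = 112.5/140.625 = 0.8.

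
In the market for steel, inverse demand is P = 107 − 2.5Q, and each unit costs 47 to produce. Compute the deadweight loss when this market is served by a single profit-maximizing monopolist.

Under competition P = MC = 47, so Q = (107 − 47)/2.5 = 24.
A monopolist chooses Q where MR = MC. MR = 107 − 5Q; setting this equal to 47 gives Q = 12 and P = 77.
DWL is the triangle between Q = 12 and Q = 24: ½·(24 − 12)·(77 − 47) = 180.

DWL = 180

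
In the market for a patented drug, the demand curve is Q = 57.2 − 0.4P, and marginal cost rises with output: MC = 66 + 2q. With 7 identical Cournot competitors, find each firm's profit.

Inverting demand: P = 143 − 2.5Q.
Cournot with 7 identical firms: the symmetric best-response condition is 143 − 20q = 66 + 2q. Each firm produces q = 3.5, total output Q = 24.5, price P = 81.75.
Each firm's profit = 81.75·3.5 − (66·3.5 + ½·2·3.5²) = 42.875.

π_i = 42.875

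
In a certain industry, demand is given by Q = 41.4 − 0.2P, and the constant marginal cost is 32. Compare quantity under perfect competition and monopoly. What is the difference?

Inverting demand: P = 207 − 5Q.
Competitive firms price at marginal cost: P = 32, giving Q = 35.
The monopolist equates marginal revenue to marginal cost: 207 − 10Q = 32, so Q = 17.5. From demand, P = 119.5.
Change in quantity: 17.5 − 35 = −17.5.

Q falls by 17.5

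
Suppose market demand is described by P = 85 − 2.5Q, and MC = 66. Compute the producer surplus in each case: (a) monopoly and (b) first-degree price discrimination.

The monopolist equates marginal revenue to marginal cost: 85 − 5Q = 66, so Q = 3.8. From demand, P = 75.5.
PS = (75.5 − 66)·3.8 = 36.1.
Under first-degree price discrimination the firm charges each unit its demand price and produces up to where P = MC, i.e. Q = 7.6. Consumer surplus is zero; producer surplus equals total surplus.
PS = ½·(85 − 66)·7.6 = 72.2.

Monopoly: PS = 36.1; Perfect PD: PS = 72.2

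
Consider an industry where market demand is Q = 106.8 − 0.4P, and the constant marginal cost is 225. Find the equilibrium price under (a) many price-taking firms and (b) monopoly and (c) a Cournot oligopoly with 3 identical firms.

Competition: P = 225; Monopoly: P = 246; Cournot: P = 235.5

Inverting demand: P = 267 − 2.5Q.
Perfect competition: P = MC = 225, so 267 − 2.5Q = 225 and Q = 16.8.
A monopolist chooses Q where MR = MC. MR = 267 − 5Q; setting this equal to 225 gives Q = 8.4 and P = 246.
With 3 symmetric Cournot firms, each firm's FOC gives 267 − 10q = 225, so q = 4.2, Q = 3·4.2 = 12.6, and P = 235.5.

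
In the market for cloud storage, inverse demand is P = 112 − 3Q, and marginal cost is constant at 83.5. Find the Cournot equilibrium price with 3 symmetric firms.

P = 90.625

Cournot with 3 identical firms: the symmetric best-response condition is 112 − 12q = 83.5. Each firm produces q = 2.375, total output Q = 7.125, price P = 90.625.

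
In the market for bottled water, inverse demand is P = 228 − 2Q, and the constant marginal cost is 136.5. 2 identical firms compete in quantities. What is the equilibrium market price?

Cournot with 2 identical firms: the symmetric best-response condition is 228 − 6q = 136.5. Each firm produces q = 15.25, total output Q = 30.5, price P = 167.

P = 167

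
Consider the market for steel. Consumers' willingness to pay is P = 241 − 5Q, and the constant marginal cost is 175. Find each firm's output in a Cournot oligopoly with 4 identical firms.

q_i = 2.64

In a 4-firm Cournot equilibrium, symmetry and the first-order condition give q = (241 − 175)/(25) = 2.64. So Q = 10.56 and P = 188.2.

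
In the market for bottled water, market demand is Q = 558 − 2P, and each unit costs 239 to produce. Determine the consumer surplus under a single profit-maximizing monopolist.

CS = 400

Inverting demand: P = 279 − 0.5Q.
The monopolist equates marginal revenue to marginal cost: 279 − Q = 239, so Q = 40. From demand, P = 259.
CS = ½·(279 − 259)·40 = 400.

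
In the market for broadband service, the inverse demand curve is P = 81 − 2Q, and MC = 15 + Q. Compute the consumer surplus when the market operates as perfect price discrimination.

CS = 0

Under first-degree price discrimination the firm charges each unit its demand price and produces up to where P = MC, i.e. Q = 22. Consumer surplus is zero; producer surplus equals total surplus.
CS = 0.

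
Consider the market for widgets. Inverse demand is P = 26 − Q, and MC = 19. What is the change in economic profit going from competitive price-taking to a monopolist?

Competitive firms price at marginal cost: P = 19, giving Q = 7.
Profit = (19 − 19)·7 = 0.
A monopolist chooses Q where MR = MC. MR = 26 − 2Q; setting this equal to 19 gives Q = 3.5 and P = 22.5.
Profit = (22.5 − 19)·3.5 = 12.25.
Change in economic profit: 12.25 − 0 = 12.25.

Economic profit rises by 12.25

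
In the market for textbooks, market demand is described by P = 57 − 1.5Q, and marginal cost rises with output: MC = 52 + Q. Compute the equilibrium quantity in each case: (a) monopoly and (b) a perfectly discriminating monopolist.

A monopolist chooses Q where MR = MC. MR = 57 − 3Q; setting this equal to 52 + Q gives Q = 1.25 and P = 55.125.
With perfect price discrimination, output is the efficient level Q = 2 (where demand meets MC), but every buyer pays their willingness to pay: CS = 0 and PS = total surplus.

Monopoly: Q = 1.25; Perfect PD: Q = 2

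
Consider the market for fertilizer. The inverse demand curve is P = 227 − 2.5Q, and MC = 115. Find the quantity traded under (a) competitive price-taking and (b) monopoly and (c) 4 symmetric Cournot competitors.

Competitive firms price at marginal cost: P = 115, giving Q = 44.8.
The monopolist equates marginal revenue to marginal cost: 227 − 5Q = 115, so Q = 22.4. From demand, P = 171.
With 4 symmetric Cournot firms, each firm's FOC gives 227 − 12.5q = 115, so q = 8.96, Q = 4·8.96 = 35.84, and P = 137.4.

Competition: Q = 44.8; Monopoly: Q = 22.4; Cournot: Q = 35.84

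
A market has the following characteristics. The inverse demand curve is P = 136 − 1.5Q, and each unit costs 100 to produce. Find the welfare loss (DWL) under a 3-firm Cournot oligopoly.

DWL = 27

Perfect competition: P = MC = 100, so 136 − 1.5Q = 100 and Q = 24.
Cournot with 3 identical firms: the symmetric best-response condition is 136 − 6q = 100. Each firm produces q = 6, total output Q = 18, price P = 109.
DWL is the triangle between Q = 18 and Q = 24: ½·(24 − 18)·(109 − 100) = 27.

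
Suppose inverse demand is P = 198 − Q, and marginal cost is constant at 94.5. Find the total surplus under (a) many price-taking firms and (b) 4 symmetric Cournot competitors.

Competition: TS = 5356.125; Cournot: TS = 5141.88

Competitive firms price at marginal cost: P = 94.5, giving Q = 103.5.
CS = ½·(198 − 94.5)·103.5 = 5356.125; PS = (94.5 − 94.5)·103.5 = 0; TS = 5356.125.
With 4 symmetric Cournot firms, each firm's FOC gives 198 − 5q = 94.5, so q = 20.7, Q = 4·20.7 = 82.8, and P = 115.2.
CS = ½·(198 − 115.2)·82.8 = 3427.92; PS = (115.2 − 94.5)·82.8 = 1713.96; TS = 5141.88.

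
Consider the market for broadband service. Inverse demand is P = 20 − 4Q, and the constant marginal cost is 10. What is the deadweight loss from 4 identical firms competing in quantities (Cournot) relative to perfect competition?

Perfect competition: P = MC = 10, so 20 − 4Q = 10 and Q = 2.5.
Cournot with 4 identical firms: the symmetric best-response condition is 20 − 20q = 10. Each firm produces q = 0.5, total output Q = 2, price P = 12.
DWL is the triangle between Q = 2 and Q = 2.5: ½·(2.5 − 2)·(12 − 10) = 0.5.

DWL = 0.5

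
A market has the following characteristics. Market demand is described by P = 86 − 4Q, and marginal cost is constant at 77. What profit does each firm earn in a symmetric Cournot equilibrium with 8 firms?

π_i = 0.25

In a 8-firm Cournot equilibrium, symmetry and the first-order condition give q = (86 − 77)/(36) = 0.25. So Q = 2 and P = 78.
Each firm's profit = (78 − 77)·0.25 = 0.25.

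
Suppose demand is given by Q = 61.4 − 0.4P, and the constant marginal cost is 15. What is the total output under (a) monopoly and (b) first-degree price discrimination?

Monopoly: Q = 27.7; Perfect PD: Q = 55.4

Inverting demand: P = 153.5 − 2.5Q.
Monopoly sets MR = MC: 153.5 − 5Q = 15 ⇒ Q = 27.7, P = 153.5 − 2.5·27.7 = 84.25.
Under first-degree price discrimination the firm charges each unit its demand price and produces up to where P = MC, i.e. Q = 55.4. Consumer surplus is zero; producer surplus equals total surplus.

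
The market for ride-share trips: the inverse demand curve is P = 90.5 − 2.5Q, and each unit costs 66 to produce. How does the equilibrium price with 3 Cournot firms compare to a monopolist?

Cournot: P = 72.125; Monopoly: P = 78.25

With 3 symmetric Cournot firms, each firm's FOC gives 90.5 − 10q = 66, so q = 2.45, Q = 3·2.45 = 7.35, and P = 72.125.
A monopolist chooses Q where MR = MC. MR = 90.5 − 5Q; setting this equal to 66 gives Q = 4.9 and P = 78.25.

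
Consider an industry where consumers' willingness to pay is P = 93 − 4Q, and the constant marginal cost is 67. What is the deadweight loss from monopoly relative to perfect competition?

Competitive firms price at marginal cost: P = 67, giving Q = 6.5.
Monopoly sets MR = MC: 93 − 8Q = 67 ⇒ Q = 3.25, P = 93 − 4·3.25 = 80.
DWL is the triangle between Q = 3.25 and Q = 6.5: ½·(6.5 − 3.25)·(80 − 67) = 21.125.

DWL = 21.125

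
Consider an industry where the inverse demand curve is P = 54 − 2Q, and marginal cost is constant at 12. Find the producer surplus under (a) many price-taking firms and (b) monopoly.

Competition: PS = 0; Monopoly: PS = 220.5

Under competition P = MC = 12, so Q = (54 − 12)/2 = 21.
PS = (12 − 12)·21 = 0.
A monopolist chooses Q where MR = MC. MR = 54 − 4Q; setting this equal to 12 gives Q = 10.5 and P = 33.
PS = (33 − 12)·10.5 = 220.5.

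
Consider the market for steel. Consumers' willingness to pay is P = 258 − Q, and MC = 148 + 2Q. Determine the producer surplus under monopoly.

The monopolist equates marginal revenue to marginal cost: 258 − 2Q = 148 + 2Q, so Q = 27.5. From demand, P = 230.5.
PS = P·Q − VC(Q) = 230.5·27.5 − (148·27.5 + ½·2·27.5²) = 1512.5.

PS = 1512.5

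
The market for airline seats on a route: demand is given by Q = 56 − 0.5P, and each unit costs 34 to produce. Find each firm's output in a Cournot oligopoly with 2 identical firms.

Inverting demand: P = 112 − 2Q.
Cournot with 2 identical firms: the symmetric best-response condition is 112 − 6q = 34. Each firm produces q = 13, total output Q = 26, price P = 60.

q_i = 13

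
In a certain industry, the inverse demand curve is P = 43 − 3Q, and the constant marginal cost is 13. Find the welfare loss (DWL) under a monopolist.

DWL = 37.5

Under competition P = MC = 13, so Q = (43 − 13)/3 = 10.
Monopoly sets MR = MC: 43 − 6Q = 13 ⇒ Q = 5, P = 43 − 3·5 = 28.
DWL is the triangle between Q = 5 and Q = 10: ½·(10 − 5)·(28 − 13) = 37.5.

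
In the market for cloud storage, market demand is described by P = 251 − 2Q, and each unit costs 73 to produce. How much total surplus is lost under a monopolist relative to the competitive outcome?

Under competition P = MC = 73, so Q = (251 − 73)/2 = 89.
Monopoly sets MR = MC: 251 − 4Q = 73 ⇒ Q = 44.5, P = 251 − 2·44.5 = 162.
DWL is the triangle between Q = 44.5 and Q = 89: ½·(89 − 44.5)·(162 − 73) = 1980.25.

DWL = 1980.25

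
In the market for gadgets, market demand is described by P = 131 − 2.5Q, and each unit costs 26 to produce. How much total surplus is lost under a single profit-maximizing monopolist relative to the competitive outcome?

Under competition P = MC = 26, so Q = (131 − 26)/2.5 = 42.
Monopoly sets MR = MC: 131 − 5Q = 26 ⇒ Q = 21, P = 131 − 2.5·21 = 78.5.
DWL is the triangle between Q = 21 and Q = 42: ½·(42 − 21)·(78.5 − 26) = 551.25.

DWL = 551.25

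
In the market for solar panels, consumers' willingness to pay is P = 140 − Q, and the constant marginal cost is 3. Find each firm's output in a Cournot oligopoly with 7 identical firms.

q_i = 17.125

In a 7-firm Cournot equilibrium, symmetry and the first-order condition give q = (140 − 3)/(8) = 17.125. So Q = 119.875 and P = 20.125.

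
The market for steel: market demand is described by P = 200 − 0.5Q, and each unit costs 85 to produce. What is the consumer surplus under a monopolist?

CS = 3306.25

A monopolist chooses Q where MR = MC. MR = 200 − Q; setting this equal to 85 gives Q = 115 and P = 142.5.
CS = ½·(200 − 142.5)·115 = 3306.25.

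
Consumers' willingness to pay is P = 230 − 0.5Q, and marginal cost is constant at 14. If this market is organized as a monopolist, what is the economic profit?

The monopolist equates marginal revenue to marginal cost: 230 − Q = 14, so Q = 216. From demand, P = 122.
Profit = (122 − 14)·216 = 23328.

Profit = 23328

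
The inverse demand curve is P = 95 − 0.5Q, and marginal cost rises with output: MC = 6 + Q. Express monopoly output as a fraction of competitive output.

A monopolist chooses Q where MR = MC. MR = 95 − Q; setting this equal to 6 + Q gives Q = 44.5 and P = 72.75.
Under competition P = MC: 95 − 0.5Q = 6 + Q ⇒ Q = 178/3, P = 196/3.
Ratio Q_m/Q_c = 44.5/(178/3) = 0.75.

Q_m/Q_c = 0.75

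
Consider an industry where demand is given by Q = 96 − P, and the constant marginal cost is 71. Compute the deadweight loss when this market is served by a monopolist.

DWL = 78.125

Inverting demand: P = 96 − Q.
Perfect competition: P = MC = 71, so 96 − Q = 71 and Q = 25.
Monopoly sets MR = MC: 96 − 2Q = 71 ⇒ Q = 12.5, P = 96 − 12.5 = 83.5.
DWL is the triangle between Q = 12.5 and Q = 25: ½·(25 − 12.5)·(83.5 − 71) = 78.125.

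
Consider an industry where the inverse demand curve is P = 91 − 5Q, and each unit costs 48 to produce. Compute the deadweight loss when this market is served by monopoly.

Perfect competition: P = MC = 48, so 91 − 5Q = 48 and Q = 8.6.
The monopolist equates marginal revenue to marginal cost: 91 − 10Q = 48, so Q = 4.3. From demand, P = 69.5.
DWL is the triangle between Q = 4.3 and Q = 8.6: ½·(8.6 − 4.3)·(69.5 − 48) = 46.225.

DWL = 46.225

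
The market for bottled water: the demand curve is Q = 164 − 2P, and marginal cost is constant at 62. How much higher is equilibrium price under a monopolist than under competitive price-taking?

Equilibrium price rises by 10

Inverting demand: P = 82 − 0.5Q.
Competitive firms price at marginal cost: P = 62, giving Q = 40.
The monopolist equates marginal revenue to marginal cost: 82 − Q = 62, so Q = 20. From demand, P = 72.
Change in equilibrium price: 72 − 62 = 10.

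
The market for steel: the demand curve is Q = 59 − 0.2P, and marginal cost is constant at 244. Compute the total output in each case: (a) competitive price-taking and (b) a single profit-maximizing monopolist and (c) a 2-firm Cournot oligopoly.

Competition: Q = 10.2; Monopoly: Q = 5.1; Cournot: Q = 6.8

Inverting demand: P = 295 − 5Q.
Competitive firms price at marginal cost: P = 244, giving Q = 10.2.
Monopoly sets MR = MC: 295 − 10Q = 244 ⇒ Q = 5.1, P = 295 − 5·5.1 = 269.5.
With 2 symmetric Cournot firms, each firm's FOC gives 295 − 15q = 244, so q = 3.4, Q = 2·3.4 = 6.8, and P = 261.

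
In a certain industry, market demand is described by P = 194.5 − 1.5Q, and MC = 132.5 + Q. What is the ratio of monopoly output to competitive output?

Q_m/Q_c = 0.625

Monopoly sets MR = MC: 194.5 − 3Q = 132.5 + Q ⇒ Q = 15.5, P = 194.5 − 1.5·15.5 = 171.25.
Competitive equilibrium sets price equal to marginal cost: 194.5 − 1.5Q = 132.5 + Q, so Q = 24.8 and P = 157.3.
Ratio Q_m/Q_c = 15.5/24.8 = 0.625.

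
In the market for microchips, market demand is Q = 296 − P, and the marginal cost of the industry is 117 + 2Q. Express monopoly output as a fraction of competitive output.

Q_m/Q_c = 0.75

Inverting demand: P = 296 − Q.
A monopolist chooses Q where MR = MC. MR = 296 − 2Q; setting this equal to 117 + 2Q gives Q = 44.75 and P = 251.25.
Competitive equilibrium sets price equal to marginal cost: 296 − Q = 117 + 2Q, so Q = 179/3 and P = 709/3.
Ratio Q_m/Q_c = 44.75/(179/3) = 0.75.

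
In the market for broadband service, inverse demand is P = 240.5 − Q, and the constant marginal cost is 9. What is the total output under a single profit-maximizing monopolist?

Q = 115.75

Monopoly sets MR = MC: 240.5 − 2Q = 9 ⇒ Q = 115.75, P = 240.5 − 115.75 = 124.75.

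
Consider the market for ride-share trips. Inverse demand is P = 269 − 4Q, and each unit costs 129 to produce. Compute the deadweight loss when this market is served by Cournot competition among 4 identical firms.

DWL = 98

Competitive firms price at marginal cost: P = 129, giving Q = 35.
Cournot with 4 identical firms: the symmetric best-response condition is 269 − 20q = 129. Each firm produces q = 7, total output Q = 28, price P = 157.
DWL is the triangle between Q = 28 and Q = 35: ½·(35 − 28)·(157 − 129) = 98.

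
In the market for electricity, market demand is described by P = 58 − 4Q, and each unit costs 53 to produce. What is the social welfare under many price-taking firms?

TS = 3.125

Competitive firms price at marginal cost: P = 53, giving Q = 1.25.
CS = ½·(58 − 53)·1.25 = 3.125; PS = (53 − 53)·1.25 = 0; TS = 3.125.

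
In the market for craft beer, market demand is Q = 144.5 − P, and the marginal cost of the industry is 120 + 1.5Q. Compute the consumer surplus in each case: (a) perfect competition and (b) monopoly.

Inverting demand: P = 144.5 − Q.
Under competition P = MC: 144.5 − Q = 120 + 1.5Q ⇒ Q = 9.8, P = 134.7.
CS = ½·(144.5 − 134.7)·9.8 = 48.02.
The monopolist equates marginal revenue to marginal cost: 144.5 − 2Q = 120 + 1.5Q, so Q = 7. From demand, P = 137.5.
CS = ½·(144.5 − 137.5)·7 = 24.5.

Competition: CS = 48.02; Monopoly: CS = 24.5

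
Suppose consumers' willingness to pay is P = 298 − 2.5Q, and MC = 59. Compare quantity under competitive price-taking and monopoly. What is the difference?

Quantity falls by 47.8

Competitive firms price at marginal cost: P = 59, giving Q = 95.6.
A monopolist chooses Q where MR = MC. MR = 298 − 5Q; setting this equal to 59 gives Q = 47.8 and P = 178.5.
Change in quantity: 47.8 − 95.6 = −47.8.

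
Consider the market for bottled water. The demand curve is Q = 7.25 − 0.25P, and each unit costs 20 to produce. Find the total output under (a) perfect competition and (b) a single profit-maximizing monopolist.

Competition: Q = 2.25; Monopoly: Q = 1.125

Inverting demand: P = 29 − 4Q.
Competitive firms price at marginal cost: P = 20, giving Q = 2.25.
A monopolist chooses Q where MR = MC. MR = 29 − 8Q; setting this equal to 20 gives Q = 1.125 and P = 24.5.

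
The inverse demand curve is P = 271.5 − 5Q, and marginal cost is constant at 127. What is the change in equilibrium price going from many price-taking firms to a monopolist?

Competitive firms price at marginal cost: P = 127, giving Q = 28.9.
The monopolist equates marginal revenue to marginal cost: 271.5 − 10Q = 127, so Q = 14.45. From demand, P = 199.25.
Change in equilibrium price: 199.25 − 127 = 72.25.

P rises by 72.25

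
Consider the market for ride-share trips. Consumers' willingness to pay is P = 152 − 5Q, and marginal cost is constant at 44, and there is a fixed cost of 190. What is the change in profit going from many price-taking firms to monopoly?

Perfect competition: P = MC = 44, so 152 − 5Q = 44 and Q = 21.6.
Profit = (44 − 44)·21.6 − 190 = −190.
Monopoly sets MR = MC: 152 − 10Q = 44 ⇒ Q = 10.8, P = 152 − 5·10.8 = 98.
Profit = (98 − 44)·10.8 − 190 = 393.2.
Change in profit: 393.2 − −190 = 583.2.

Profit rises by 583.2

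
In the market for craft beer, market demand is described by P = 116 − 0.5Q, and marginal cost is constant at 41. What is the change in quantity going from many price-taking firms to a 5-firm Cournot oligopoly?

Quantity falls by 25

Under competition P = MC = 41, so Q = (116 − 41)/0.5 = 150.
Cournot with 5 identical firms: the symmetric best-response condition is 116 − 3q = 41. Each firm produces q = 25, total output Q = 125, price P = 53.5.
Change in quantity: 125 − 150 = −25.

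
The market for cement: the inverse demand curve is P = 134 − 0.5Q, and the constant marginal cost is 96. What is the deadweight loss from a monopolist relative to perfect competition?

Competitive firms price at marginal cost: P = 96, giving Q = 76.
Monopoly sets MR = MC: 134 − Q = 96 ⇒ Q = 38, P = 134 − 0.5·38 = 115.
DWL is the triangle between Q = 38 and Q = 76: ½·(76 − 38)·(115 − 96) = 361.

DWL = 361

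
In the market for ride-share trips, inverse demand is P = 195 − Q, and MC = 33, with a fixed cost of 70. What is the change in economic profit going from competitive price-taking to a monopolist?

π rises by 6561

Perfect competition: P = MC = 33, so 195 − Q = 33 and Q = 162.
Profit = (33 − 33)·162 − 70 = −70.
The monopolist equates marginal revenue to marginal cost: 195 − 2Q = 33, so Q = 81. From demand, P = 114.
Profit = (114 − 33)·81 − 70 = 6491.
Change in economic profit: 6491 − −70 = 6561.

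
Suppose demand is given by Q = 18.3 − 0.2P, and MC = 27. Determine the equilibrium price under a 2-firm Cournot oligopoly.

Inverting demand: P = 91.5 − 5Q.
With 2 symmetric Cournot firms, each firm's FOC gives 91.5 − 15q = 27, so q = 4.3, Q = 2·4.3 = 8.6, and P = 48.5.

P = 48.5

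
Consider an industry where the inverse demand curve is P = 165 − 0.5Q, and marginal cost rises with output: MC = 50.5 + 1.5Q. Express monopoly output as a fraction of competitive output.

A monopolist chooses Q where MR = MC. MR = 165 − Q; setting this equal to 50.5 + 1.5Q gives Q = 45.8 and P = 142.1.
Competitive equilibrium sets price equal to marginal cost: 165 − 0.5Q = 50.5 + 1.5Q, so Q = 57.25 and P = 136.375.
Ratio Q_m/Q_c = 45.8/57.25 = 0.8.

Q_m/Q_c = 0.8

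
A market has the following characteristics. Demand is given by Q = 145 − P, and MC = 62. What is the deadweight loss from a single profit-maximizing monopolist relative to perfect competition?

DWL = 861.125

Inverting demand: P = 145 − Q.
Under competition P = MC = 62, so Q = (145 − 62)/1 = 83.
The monopolist equates marginal revenue to marginal cost: 145 − 2Q = 62, so Q = 41.5. From demand, P = 103.5.
DWL is the triangle between Q = 41.5 and Q = 83: ½·(83 − 41.5)·(103.5 − 62) = 861.125.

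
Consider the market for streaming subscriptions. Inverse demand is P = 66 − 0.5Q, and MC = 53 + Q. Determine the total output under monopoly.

Q = 6.5

Monopoly sets MR = MC: 66 − Q = 53 + Q ⇒ Q = 6.5, P = 66 − 0.5·6.5 = 62.75.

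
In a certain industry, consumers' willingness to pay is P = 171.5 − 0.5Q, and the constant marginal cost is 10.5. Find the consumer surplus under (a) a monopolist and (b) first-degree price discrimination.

Monopoly: CS = 6480.25; Perfect PD: CS = 0

A monopolist chooses Q where MR = MC. MR = 171.5 − Q; setting this equal to 10.5 gives Q = 161 and P = 91.
CS = ½·(171.5 − 91)·161 = 6480.25.
With perfect price discrimination, output is the efficient level Q = 322 (where demand meets MC), but every buyer pays their willingness to pay: CS = 0 and PS = total surplus.
CS = 0.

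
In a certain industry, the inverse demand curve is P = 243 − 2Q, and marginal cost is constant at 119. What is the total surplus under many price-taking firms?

TS = 3844

Under competition P = MC = 119, so Q = (243 − 119)/2 = 62.
CS = ½·(243 − 119)·62 = 3844; PS = (119 − 119)·62 = 0; TS = 3844.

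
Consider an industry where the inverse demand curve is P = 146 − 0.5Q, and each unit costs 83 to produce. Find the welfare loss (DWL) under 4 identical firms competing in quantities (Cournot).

DWL = 158.76

Perfect competition: P = MC = 83, so 146 − 0.5Q = 83 and Q = 126.
With 4 symmetric Cournot firms, each firm's FOC gives 146 − 2.5q = 83, so q = 25.2, Q = 4·25.2 = 100.8, and P = 95.6.
DWL is the triangle between Q = 100.8 and Q = 126: ½·(126 − 100.8)·(95.6 − 83) = 158.76.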